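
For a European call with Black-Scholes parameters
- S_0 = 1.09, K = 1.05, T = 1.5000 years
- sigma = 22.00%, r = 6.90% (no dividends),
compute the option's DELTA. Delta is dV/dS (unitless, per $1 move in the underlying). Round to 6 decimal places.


d1 = 0.6576046096; d2 = 0.3881607379
phi(d1) = 0.3213705551; exp(-qT) = 1.0000000000; exp(-rT) = 0.9016760227
N(d1) = 0.7446038841
Delta = exp(-qT) * N(d1) = 1.0000000000 * 0.7446038841 = 0.744604

Answer: Delta = 0.744604


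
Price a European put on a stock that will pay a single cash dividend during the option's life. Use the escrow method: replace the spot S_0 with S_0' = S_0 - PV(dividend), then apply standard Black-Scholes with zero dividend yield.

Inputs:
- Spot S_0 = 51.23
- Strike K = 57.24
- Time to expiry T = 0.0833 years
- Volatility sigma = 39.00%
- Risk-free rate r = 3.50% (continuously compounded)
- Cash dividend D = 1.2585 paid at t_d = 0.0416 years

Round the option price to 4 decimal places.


PV(D) = D * exp(-r * t_d) = 1.2585 * 0.99854506 = 1.25666896
S_0' = S_0 - PV(D) = 51.2300 - 1.25666896 = 49.97333104
d1 = (ln(S_0'/K) + (r + sigma^2/2)*T) / (sigma*sqrt(T)) = -1.12395278
d2 = d1 - sigma*sqrt(T) = -1.23651356
exp(-rT) = 0.99708875
N(-d1) = 0.86948347; N(-d2) = 0.89186614
P = K * exp(-rT) * N(-d2) - S_0' * N(-d1) = 57.2400 * 0.99708875 * 0.89186614 - 49.97333104 * 0.86948347 = 7.4508

Answer: Price = 7.4508


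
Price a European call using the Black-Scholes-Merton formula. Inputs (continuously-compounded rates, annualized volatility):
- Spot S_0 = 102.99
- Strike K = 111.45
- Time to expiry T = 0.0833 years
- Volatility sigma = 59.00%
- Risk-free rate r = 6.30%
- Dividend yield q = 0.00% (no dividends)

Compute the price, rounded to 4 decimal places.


d1 = (ln(S/K) + (r - q + 0.5*sigma^2) * T) / (sigma * sqrt(T)) = -0.34764163
d2 = d1 - sigma * sqrt(T) = -0.51792589
exp(-rT) = 0.99476585; exp(-qT) = 1.00000000
C = S_0 * exp(-qT) * N(d1) - K * exp(-rT) * N(d2)
N(d1) = 0.36405467; N(d2) = 0.30225499
C = 102.9900 * 1.00000000 * 0.36405467 - 111.4500 * 0.99476585 * 0.30225499 = 3.9840

Answer: Price = 3.9840


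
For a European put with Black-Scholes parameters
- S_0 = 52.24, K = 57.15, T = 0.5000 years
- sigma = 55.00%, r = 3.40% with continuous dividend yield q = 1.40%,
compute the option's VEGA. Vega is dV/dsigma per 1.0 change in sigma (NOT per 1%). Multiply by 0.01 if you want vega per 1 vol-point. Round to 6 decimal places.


Answer: Vega = 14.632980

Derivation:
d1 = -0.0108146332; d2 = -0.3997233629
phi(d1) = 0.3989189517; exp(-qT) = 0.9930244429; exp(-rT) = 0.9831436846
Vega = S * exp(-qT) * phi(d1) * sqrt(T) = 52.2400 * 0.9930244429 * 0.3989189517 * 0.7071067812 = 14.632980


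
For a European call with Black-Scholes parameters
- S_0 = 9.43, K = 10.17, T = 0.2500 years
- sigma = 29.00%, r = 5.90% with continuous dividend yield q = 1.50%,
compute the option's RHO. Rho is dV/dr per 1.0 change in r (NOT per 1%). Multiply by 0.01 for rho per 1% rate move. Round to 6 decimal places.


Answer: Rho = 0.757476

Derivation:
d1 = -0.3726456098; d2 = -0.5176456098
phi(d1) = 0.3721825168; exp(-qT) = 0.9962570225; exp(-rT) = 0.9853582484
N(d2) = 0.3023527766
Rho = K*T*exp(-rT)*N(d2) = 10.1700 * 0.2500 * 0.9853582484 * 0.3023527766 = 0.757476


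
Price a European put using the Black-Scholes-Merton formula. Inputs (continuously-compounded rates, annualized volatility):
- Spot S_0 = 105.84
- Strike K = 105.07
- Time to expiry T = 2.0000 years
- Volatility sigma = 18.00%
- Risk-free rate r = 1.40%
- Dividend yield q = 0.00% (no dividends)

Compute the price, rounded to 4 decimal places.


Answer: Price = 8.7986

Derivation:
d1 = (ln(S/K) + (r - q + 0.5*sigma^2) * T) / (sigma * sqrt(T)) = 0.26595749
d2 = d1 - sigma * sqrt(T) = 0.01139905
exp(-rT) = 0.97238837; exp(-qT) = 1.00000000
P = K * exp(-rT) * N(-d2) - S_0 * exp(-qT) * N(-d1)
N(-d1) = 0.39513597; N(-d2) = 0.49545253
P = 105.0700 * 0.97238837 * 0.49545253 - 105.8400 * 1.00000000 * 0.39513597 = 8.7986


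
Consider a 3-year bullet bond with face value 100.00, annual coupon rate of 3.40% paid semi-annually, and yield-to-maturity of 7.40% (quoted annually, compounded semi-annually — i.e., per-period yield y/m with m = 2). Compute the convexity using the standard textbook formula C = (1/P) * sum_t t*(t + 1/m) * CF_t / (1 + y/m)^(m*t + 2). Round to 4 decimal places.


Answer: Convexity = 9.1984

Derivation:
Coupon per period c = face * coupon_rate / m = 1.700000
Periods per year m = 2; per-period yield y/m = 0.037000
Number of cashflows N = 6
Cashflows (t years, CF_t, discount factor 1/(1+y/m)^(m*t), PV):
  t = 0.5000: CF_t = 1.700000, DF = 0.964320, PV = 1.639344
  t = 1.0000: CF_t = 1.700000, DF = 0.929913, PV = 1.580853
  t = 1.5000: CF_t = 1.700000, DF = 0.896734, PV = 1.524448
  t = 2.0000: CF_t = 1.700000, DF = 0.864739, PV = 1.470056
  t = 2.5000: CF_t = 1.700000, DF = 0.833885, PV = 1.417605
  t = 3.0000: CF_t = 101.700000, DF = 0.804132, PV = 81.780246
Price P = sum_t PV_t = 89.412552
Convexity numerator sum_t t*(t + 1/m) * CF_t / (1+y/m)^(m*t + 2):
  t = 0.5000: term = 0.762224
  t = 1.0000: term = 2.205084
  t = 1.5000: term = 4.252814
  t = 2.0000: term = 6.835124
  t = 2.5000: term = 9.886872
  t = 3.0000: term = 798.509709
Convexity = (1/P) * sum = 822.451826 / 89.412552 = 9.198393


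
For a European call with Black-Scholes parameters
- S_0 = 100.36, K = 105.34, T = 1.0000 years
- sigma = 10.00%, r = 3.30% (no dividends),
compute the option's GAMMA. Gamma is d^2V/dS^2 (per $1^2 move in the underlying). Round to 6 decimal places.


d1 = -0.1042949256; d2 = -0.2042949256
phi(d1) = 0.3967784363; exp(-qT) = 1.0000000000; exp(-rT) = 0.9675385596
Gamma = exp(-qT) * phi(d1) / (S * sigma * sqrt(T)) = 1.0000000000 * 0.3967784363 / (100.3600 * 0.1000 * 1.0000000000) = 0.039536

Answer: Gamma = 0.039536


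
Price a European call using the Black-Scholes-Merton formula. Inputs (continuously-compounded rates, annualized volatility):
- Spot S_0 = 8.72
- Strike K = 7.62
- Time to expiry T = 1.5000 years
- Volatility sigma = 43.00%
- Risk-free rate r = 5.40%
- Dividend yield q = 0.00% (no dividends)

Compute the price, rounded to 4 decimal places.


d1 = (ln(S/K) + (r - q + 0.5*sigma^2) * T) / (sigma * sqrt(T)) = 0.67316890
d2 = d1 - sigma * sqrt(T) = 0.14652861
exp(-rT) = 0.92219369; exp(-qT) = 1.00000000
C = S_0 * exp(-qT) * N(d1) - K * exp(-rT) * N(d2)
N(d1) = 0.74958008; N(d2) = 0.55824795
C = 8.7200 * 1.00000000 * 0.74958008 - 7.6200 * 0.92219369 * 0.55824795 = 2.6135

Answer: Price = 2.6135


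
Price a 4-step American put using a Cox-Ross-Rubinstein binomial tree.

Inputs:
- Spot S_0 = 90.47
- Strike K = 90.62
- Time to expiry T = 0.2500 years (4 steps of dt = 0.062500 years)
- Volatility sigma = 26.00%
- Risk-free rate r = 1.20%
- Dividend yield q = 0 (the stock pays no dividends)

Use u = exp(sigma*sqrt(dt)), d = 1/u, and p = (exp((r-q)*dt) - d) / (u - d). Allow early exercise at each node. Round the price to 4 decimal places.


dt = T/N = 0.062500
u = exp(sigma*sqrt(dt)) = 1.067159; d = 1/u = 0.937067
p = (exp((r-q)*dt) - d) / (u - d) = 0.489523
Discount per step: exp(-r*dt) = 0.999250
Stock lattice S(k, i) with i counting down-moves:
  k=0: S(0,0) = 90.4700
  k=1: S(1,0) = 96.5459; S(1,1) = 84.7765
  k=2: S(2,0) = 103.0298; S(2,1) = 90.4700; S(2,2) = 79.4413
  k=3: S(3,0) = 109.9492; S(3,1) = 96.5459; S(3,2) = 84.7765; S(3,3) = 74.4419
  k=4: S(4,0) = 117.3333; S(4,1) = 103.0298; S(4,2) = 90.4700; S(4,3) = 79.4413; S(4,4) = 69.7570
Terminal payoffs V(N, i) = max(K - S_T, 0):
  V(4,0) = 0.000000; V(4,1) = 0.000000; V(4,2) = 0.150000; V(4,3) = 11.178706; V(4,4) = 20.862963
Backward induction: V(k, i) = exp(-r*dt) * [p * V(k+1, i) + (1-p) * V(k+1, i+1)]; then take max(V_cont, immediate exercise) for American.
  V(3,0) = exp(-r*dt) * [p*0.000000 + (1-p)*0.000000] = 0.000000; exercise = 0.000000; V(3,0) = max -> 0.000000
  V(3,1) = exp(-r*dt) * [p*0.000000 + (1-p)*0.150000] = 0.076514; exercise = 0.000000; V(3,1) = max -> 0.076514
  V(3,2) = exp(-r*dt) * [p*0.150000 + (1-p)*11.178706] = 5.775567; exercise = 5.843507; V(3,2) = max -> 5.843507
  V(3,3) = exp(-r*dt) * [p*11.178706 + (1-p)*20.862963] = 16.110209; exercise = 16.178148; V(3,3) = max -> 16.178148
  V(2,0) = exp(-r*dt) * [p*0.000000 + (1-p)*0.076514] = 0.039029; exercise = 0.000000; V(2,0) = max -> 0.039029
  V(2,1) = exp(-r*dt) * [p*0.076514 + (1-p)*5.843507] = 3.018166; exercise = 0.150000; V(2,1) = max -> 3.018166
  V(2,2) = exp(-r*dt) * [p*5.843507 + (1-p)*16.178148] = 11.110767; exercise = 11.178706; V(2,2) = max -> 11.178706
  V(1,0) = exp(-r*dt) * [p*0.039029 + (1-p)*3.018166] = 1.558641; exercise = 0.000000; V(1,0) = max -> 1.558641
  V(1,1) = exp(-r*dt) * [p*3.018166 + (1-p)*11.178706] = 7.178548; exercise = 5.843507; V(1,1) = max -> 7.178548
  V(0,0) = exp(-r*dt) * [p*1.558641 + (1-p)*7.178548] = 4.424154; exercise = 0.150000; V(0,0) = max -> 4.424154

Answer: Price = V(0,0) = 4.4242


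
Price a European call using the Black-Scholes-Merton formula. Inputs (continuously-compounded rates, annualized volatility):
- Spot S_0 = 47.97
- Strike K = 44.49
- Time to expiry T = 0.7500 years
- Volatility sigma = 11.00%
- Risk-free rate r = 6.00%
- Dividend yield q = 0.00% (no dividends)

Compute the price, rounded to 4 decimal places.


Answer: Price = 5.6494

Derivation:
d1 = (ln(S/K) + (r - q + 0.5*sigma^2) * T) / (sigma * sqrt(T)) = 1.31057326
d2 = d1 - sigma * sqrt(T) = 1.21531046
exp(-rT) = 0.95599748; exp(-qT) = 1.00000000
C = S_0 * exp(-qT) * N(d1) - K * exp(-rT) * N(d2)
N(d1) = 0.90499901; N(d2) = 0.88787615
C = 47.9700 * 1.00000000 * 0.90499901 - 44.4900 * 0.95599748 * 0.88787615 = 5.6494


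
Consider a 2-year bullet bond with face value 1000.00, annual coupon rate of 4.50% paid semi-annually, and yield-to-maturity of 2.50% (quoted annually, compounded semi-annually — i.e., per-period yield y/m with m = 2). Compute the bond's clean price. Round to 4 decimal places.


Coupon per period c = face * coupon_rate / m = 22.500000
Periods per year m = 2; per-period yield y/m = 0.012500
Number of cashflows N = 4
Cashflows (t years, CF_t, discount factor 1/(1+y/m)^(m*t), PV):
  t = 0.5000: CF_t = 22.500000, DF = 0.987654, PV = 22.222222
  t = 1.0000: CF_t = 22.500000, DF = 0.975461, PV = 21.947874
  t = 1.5000: CF_t = 22.500000, DF = 0.963418, PV = 21.676912
  t = 2.0000: CF_t = 1022.500000, DF = 0.951524, PV = 972.933571
Price P = sum_t PV_t = 1038.780580

Answer: Price = 1038.7806


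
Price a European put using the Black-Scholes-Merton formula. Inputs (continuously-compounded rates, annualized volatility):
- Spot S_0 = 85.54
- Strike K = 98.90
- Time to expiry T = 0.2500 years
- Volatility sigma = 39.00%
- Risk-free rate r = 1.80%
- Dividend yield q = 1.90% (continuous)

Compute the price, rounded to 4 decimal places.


d1 = (ln(S/K) + (r - q + 0.5*sigma^2) * T) / (sigma * sqrt(T)) = -0.64801352
d2 = d1 - sigma * sqrt(T) = -0.84301352
exp(-rT) = 0.99551011; exp(-qT) = 0.99526126
P = K * exp(-rT) * N(-d2) - S_0 * exp(-qT) * N(-d1)
N(-d1) = 0.74151190; N(-d2) = 0.80038956
P = 98.9000 * 0.99551011 * 0.80038956 - 85.5400 * 0.99526126 * 0.74151190 = 15.6748

Answer: Price = 15.6748


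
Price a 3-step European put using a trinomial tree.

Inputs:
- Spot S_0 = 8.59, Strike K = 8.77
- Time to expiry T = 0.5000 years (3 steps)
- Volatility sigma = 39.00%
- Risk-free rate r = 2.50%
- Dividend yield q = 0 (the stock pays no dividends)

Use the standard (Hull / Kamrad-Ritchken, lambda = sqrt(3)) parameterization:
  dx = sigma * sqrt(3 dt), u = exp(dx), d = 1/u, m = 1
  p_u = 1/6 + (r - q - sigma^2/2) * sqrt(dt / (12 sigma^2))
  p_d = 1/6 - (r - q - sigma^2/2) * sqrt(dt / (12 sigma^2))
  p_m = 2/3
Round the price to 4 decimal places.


Answer: Price = V(0,0) = 0.9254

Derivation:
dt = T/N = 0.166667; dx = sigma*sqrt(3*dt) = 0.275772
u = exp(dx) = 1.317547; d = 1/u = 0.758986
p_u = 0.151240, p_m = 0.666667, p_d = 0.182093
Discount per step: exp(-r*dt) = 0.995842
Stock lattice S(k, j) with j the centered position index:
  k=0: S(0,+0) = 8.5900
  k=1: S(1,-1) = 6.5197; S(1,+0) = 8.5900; S(1,+1) = 11.3177
  k=2: S(2,-2) = 4.9484; S(2,-1) = 6.5197; S(2,+0) = 8.5900; S(2,+1) = 11.3177; S(2,+2) = 14.9116
  k=3: S(3,-3) = 3.7557; S(3,-2) = 4.9484; S(3,-1) = 6.5197; S(3,+0) = 8.5900; S(3,+1) = 11.3177; S(3,+2) = 14.9116; S(3,+3) = 19.6468
Terminal payoffs V(N, j) = max(K - S_T, 0):
  V(3,-3) = 5.014266; V(3,-2) = 3.821644; V(3,-1) = 2.250308; V(3,+0) = 0.180000; V(3,+1) = 0.000000; V(3,+2) = 0.000000; V(3,+3) = 0.000000
Backward induction: V(k, j) = exp(-r*dt) * [p_u * V(k+1, j+1) + p_m * V(k+1, j) + p_d * V(k+1, j-1)]
  V(2,-2) = exp(-r*dt) * [p_u*2.250308 + p_m*3.821644 + p_d*5.014266] = 3.785358
  V(2,-1) = exp(-r*dt) * [p_u*0.180000 + p_m*2.250308 + p_d*3.821644] = 2.214079
  V(2,+0) = exp(-r*dt) * [p_u*0.000000 + p_m*0.180000 + p_d*2.250308] = 0.527563
  V(2,+1) = exp(-r*dt) * [p_u*0.000000 + p_m*0.000000 + p_d*0.180000] = 0.032640
  V(2,+2) = exp(-r*dt) * [p_u*0.000000 + p_m*0.000000 + p_d*0.000000] = 0.000000
  V(1,-1) = exp(-r*dt) * [p_u*0.527563 + p_m*2.214079 + p_d*3.785358] = 2.235794
  V(1,+0) = exp(-r*dt) * [p_u*0.032640 + p_m*0.527563 + p_d*2.214079] = 0.756654
  V(1,+1) = exp(-r*dt) * [p_u*0.000000 + p_m*0.032640 + p_d*0.527563] = 0.117336
  V(0,+0) = exp(-r*dt) * [p_u*0.117336 + p_m*0.756654 + p_d*2.235794] = 0.925441


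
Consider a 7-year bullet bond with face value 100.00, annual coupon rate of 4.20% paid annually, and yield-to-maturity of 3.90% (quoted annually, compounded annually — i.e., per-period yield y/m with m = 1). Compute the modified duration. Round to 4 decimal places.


Answer: Modified duration = 5.9831

Derivation:
Coupon per period c = face * coupon_rate / m = 4.200000
Periods per year m = 1; per-period yield y/m = 0.039000
Number of cashflows N = 7
Cashflows (t years, CF_t, discount factor 1/(1+y/m)^(m*t), PV):
  t = 1.0000: CF_t = 4.200000, DF = 0.962464, PV = 4.042348
  t = 2.0000: CF_t = 4.200000, DF = 0.926337, PV = 3.890614
  t = 3.0000: CF_t = 4.200000, DF = 0.891566, PV = 3.744576
  t = 4.0000: CF_t = 4.200000, DF = 0.858100, PV = 3.604019
  t = 5.0000: CF_t = 4.200000, DF = 0.825890, PV = 3.468738
  t = 6.0000: CF_t = 4.200000, DF = 0.794889, PV = 3.338536
  t = 7.0000: CF_t = 104.200000, DF = 0.765052, PV = 79.718457
Price P = sum_t PV_t = 101.807289
First compute Macaulay numerator sum_t t * PV_t:
  t * PV_t at t = 1.0000: 4.042348
  t * PV_t at t = 2.0000: 7.781229
  t * PV_t at t = 3.0000: 11.233728
  t * PV_t at t = 4.0000: 14.416077
  t * PV_t at t = 5.0000: 17.343692
  t * PV_t at t = 6.0000: 20.031213
  t * PV_t at t = 7.0000: 558.029202
Macaulay duration D = 632.877489 / 101.807289 = 6.216426
Modified duration = D / (1 + y/m) = 6.216426 / (1 + 0.039000) = 5.983086


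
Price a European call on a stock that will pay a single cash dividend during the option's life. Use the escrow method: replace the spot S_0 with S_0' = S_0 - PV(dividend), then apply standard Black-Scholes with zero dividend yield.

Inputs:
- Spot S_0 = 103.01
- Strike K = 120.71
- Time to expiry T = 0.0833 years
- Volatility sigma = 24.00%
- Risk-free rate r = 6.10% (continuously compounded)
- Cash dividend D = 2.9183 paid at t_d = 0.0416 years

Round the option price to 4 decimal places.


Answer: Price = 0.0101

Derivation:
PV(D) = D * exp(-r * t_d) = 2.9183 * 0.99746562 = 2.91090391
S_0' = S_0 - PV(D) = 103.0100 - 2.91090391 = 100.09909609
d1 = (ln(S_0'/K) + (r + sigma^2/2)*T) / (sigma*sqrt(T)) = -2.59498651
d2 = d1 - sigma*sqrt(T) = -2.66425469
exp(-rT) = 0.99493159
N(d1) = 0.00472973; N(d2) = 0.00385796
C = S_0' * N(d1) - K * exp(-rT) * N(d2) = 100.09909609 * 0.00472973 - 120.7100 * 0.99493159 * 0.00385796 = 0.0101


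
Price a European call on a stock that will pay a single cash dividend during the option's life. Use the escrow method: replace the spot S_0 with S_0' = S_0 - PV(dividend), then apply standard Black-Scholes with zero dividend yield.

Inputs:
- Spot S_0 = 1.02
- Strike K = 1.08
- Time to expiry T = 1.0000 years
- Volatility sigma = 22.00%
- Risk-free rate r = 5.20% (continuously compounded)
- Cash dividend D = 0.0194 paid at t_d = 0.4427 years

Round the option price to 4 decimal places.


PV(D) = D * exp(-r * t_d) = 0.0194 * 0.97724255 = 0.01895851
S_0' = S_0 - PV(D) = 1.0200 - 0.01895851 = 1.00104149
d1 = (ln(S_0'/K) + (r + sigma^2/2)*T) / (sigma*sqrt(T)) = 0.00127232
d2 = d1 - sigma*sqrt(T) = -0.21872768
exp(-rT) = 0.94932887
N(d1) = 0.50050758; N(d2) = 0.41343109
C = S_0' * N(d1) - K * exp(-rT) * N(d2) = 1.00104149 * 0.50050758 - 1.0800 * 0.94932887 * 0.41343109 = 0.0771

Answer: Price = 0.0771


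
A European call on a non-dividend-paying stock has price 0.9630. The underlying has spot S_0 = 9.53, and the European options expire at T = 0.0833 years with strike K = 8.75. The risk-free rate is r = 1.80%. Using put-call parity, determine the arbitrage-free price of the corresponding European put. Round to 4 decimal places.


Put-call parity: C - P = S_0 * exp(-qT) - K * exp(-rT).
S_0 * exp(-qT) = 9.5300 * 1.00000000 = 9.53000000
K * exp(-rT) = 8.7500 * 0.99850172 = 8.73689008
P = C - S*exp(-qT) + K*exp(-rT)
P = 0.9630 - 9.53000000 + 8.73689008 = 0.1699

Answer: Put price = 0.1699


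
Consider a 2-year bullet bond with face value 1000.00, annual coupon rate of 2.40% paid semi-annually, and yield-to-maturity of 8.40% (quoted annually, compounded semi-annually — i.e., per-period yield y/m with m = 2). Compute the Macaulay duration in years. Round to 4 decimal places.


Coupon per period c = face * coupon_rate / m = 12.000000
Periods per year m = 2; per-period yield y/m = 0.042000
Number of cashflows N = 4
Cashflows (t years, CF_t, discount factor 1/(1+y/m)^(m*t), PV):
  t = 0.5000: CF_t = 12.000000, DF = 0.959693, PV = 11.516315
  t = 1.0000: CF_t = 12.000000, DF = 0.921010, PV = 11.052126
  t = 1.5000: CF_t = 12.000000, DF = 0.883887, PV = 10.606646
  t = 2.0000: CF_t = 1012.000000, DF = 0.848260, PV = 858.439389
Price P = sum_t PV_t = 891.614475
Macaulay numerator sum_t t * PV_t:
  t * PV_t at t = 0.5000: 5.758157
  t * PV_t at t = 1.0000: 11.052126
  t * PV_t at t = 1.5000: 15.909970
  t * PV_t at t = 2.0000: 1716.878778
Macaulay duration D = (sum_t t * PV_t) / P = 1749.599030 / 891.614475 = 1.962282

Answer: Macaulay duration = 1.9623 years


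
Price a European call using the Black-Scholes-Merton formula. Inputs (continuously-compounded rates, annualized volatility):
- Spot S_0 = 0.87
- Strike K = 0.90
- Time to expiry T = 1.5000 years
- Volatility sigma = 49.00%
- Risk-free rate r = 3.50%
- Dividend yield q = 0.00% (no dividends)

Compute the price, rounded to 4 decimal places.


Answer: Price = 0.2114

Derivation:
d1 = (ln(S/K) + (r - q + 0.5*sigma^2) * T) / (sigma * sqrt(T)) = 0.33105345
d2 = d1 - sigma * sqrt(T) = -0.26907154
exp(-rT) = 0.94885432; exp(-qT) = 1.00000000
C = S_0 * exp(-qT) * N(d1) - K * exp(-rT) * N(d2)
N(d1) = 0.62969794; N(d2) = 0.39393732
C = 0.8700 * 1.00000000 * 0.62969794 - 0.9000 * 0.94885432 * 0.39393732 = 0.2114


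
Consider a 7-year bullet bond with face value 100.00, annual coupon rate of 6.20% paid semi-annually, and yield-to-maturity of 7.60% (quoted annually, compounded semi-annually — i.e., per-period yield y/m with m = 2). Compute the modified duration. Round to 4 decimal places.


Coupon per period c = face * coupon_rate / m = 3.100000
Periods per year m = 2; per-period yield y/m = 0.038000
Number of cashflows N = 14
Cashflows (t years, CF_t, discount factor 1/(1+y/m)^(m*t), PV):
  t = 0.5000: CF_t = 3.100000, DF = 0.963391, PV = 2.986513
  t = 1.0000: CF_t = 3.100000, DF = 0.928122, PV = 2.877180
  t = 1.5000: CF_t = 3.100000, DF = 0.894145, PV = 2.771849
  t = 2.0000: CF_t = 3.100000, DF = 0.861411, PV = 2.670375
  t = 2.5000: CF_t = 3.100000, DF = 0.829876, PV = 2.572616
  t = 3.0000: CF_t = 3.100000, DF = 0.799495, PV = 2.478435
  t = 3.5000: CF_t = 3.100000, DF = 0.770227, PV = 2.387703
  t = 4.0000: CF_t = 3.100000, DF = 0.742030, PV = 2.300291
  t = 4.5000: CF_t = 3.100000, DF = 0.714865, PV = 2.216080
  t = 5.0000: CF_t = 3.100000, DF = 0.688694, PV = 2.134952
  t = 5.5000: CF_t = 3.100000, DF = 0.663482, PV = 2.056794
  t = 6.0000: CF_t = 3.100000, DF = 0.639193, PV = 1.981497
  t = 6.5000: CF_t = 3.100000, DF = 0.615793, PV = 1.908957
  t = 7.0000: CF_t = 103.100000, DF = 0.593249, PV = 61.163977
Price P = sum_t PV_t = 92.507219
First compute Macaulay numerator sum_t t * PV_t:
  t * PV_t at t = 0.5000: 1.493256
  t * PV_t at t = 1.0000: 2.877180
  t * PV_t at t = 1.5000: 4.157774
  t * PV_t at t = 2.0000: 5.340750
  t * PV_t at t = 2.5000: 6.431539
  t * PV_t at t = 3.0000: 7.435306
  t * PV_t at t = 3.5000: 8.356959
  t * PV_t at t = 4.0000: 9.201166
  t * PV_t at t = 4.5000: 9.972362
  t * PV_t at t = 5.0000: 10.674761
  t * PV_t at t = 5.5000: 11.312367
  t * PV_t at t = 6.0000: 11.888983
  t * PV_t at t = 6.5000: 12.408219
  t * PV_t at t = 7.0000: 428.147839
Macaulay duration D = 529.698461 / 92.507219 = 5.726023
Modified duration = D / (1 + y/m) = 5.726023 / (1 + 0.038000) = 5.516400

Answer: Modified duration = 5.5164


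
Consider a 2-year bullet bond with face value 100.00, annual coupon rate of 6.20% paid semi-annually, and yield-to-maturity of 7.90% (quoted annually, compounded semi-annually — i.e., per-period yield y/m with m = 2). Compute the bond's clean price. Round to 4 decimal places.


Coupon per period c = face * coupon_rate / m = 3.100000
Periods per year m = 2; per-period yield y/m = 0.039500
Number of cashflows N = 4
Cashflows (t years, CF_t, discount factor 1/(1+y/m)^(m*t), PV):
  t = 0.5000: CF_t = 3.100000, DF = 0.962001, PV = 2.982203
  t = 1.0000: CF_t = 3.100000, DF = 0.925446, PV = 2.868882
  t = 1.5000: CF_t = 3.100000, DF = 0.890280, PV = 2.759867
  t = 2.0000: CF_t = 103.100000, DF = 0.856450, PV = 88.299997
Price P = sum_t PV_t = 96.910950

Answer: Price = 96.9109


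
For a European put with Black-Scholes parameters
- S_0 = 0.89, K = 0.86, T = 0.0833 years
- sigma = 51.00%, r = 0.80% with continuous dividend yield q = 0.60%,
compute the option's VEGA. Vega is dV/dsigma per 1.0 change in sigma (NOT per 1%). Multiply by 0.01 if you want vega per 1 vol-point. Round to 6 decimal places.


d1 = 0.3076794607; d2 = 0.1604845899
phi(d1) = 0.3804989510; exp(-qT) = 0.9995003249; exp(-rT) = 0.9993338220
Vega = S * exp(-qT) * phi(d1) * sqrt(T) = 0.8900 * 0.9995003249 * 0.3804989510 * 0.2886173938 = 0.097690

Answer: Vega = 0.097690


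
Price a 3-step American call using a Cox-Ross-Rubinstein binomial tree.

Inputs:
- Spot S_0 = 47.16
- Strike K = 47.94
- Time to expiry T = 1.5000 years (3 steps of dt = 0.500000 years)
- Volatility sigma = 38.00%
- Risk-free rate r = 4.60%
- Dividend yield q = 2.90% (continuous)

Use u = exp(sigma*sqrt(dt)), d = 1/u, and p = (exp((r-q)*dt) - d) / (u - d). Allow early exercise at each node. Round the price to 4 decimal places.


Answer: Price = V(0,0) = 9.1606

Derivation:
dt = T/N = 0.500000
u = exp(sigma*sqrt(dt)) = 1.308263; d = 1/u = 0.764372
p = (exp((r-q)*dt) - d) / (u - d) = 0.448921
Discount per step: exp(-r*dt) = 0.977262
Stock lattice S(k, i) with i counting down-moves:
  k=0: S(0,0) = 47.1600
  k=1: S(1,0) = 61.6977; S(1,1) = 36.0478
  k=2: S(2,0) = 80.7168; S(2,1) = 47.1600; S(2,2) = 27.5539
  k=3: S(3,0) = 105.5989; S(3,1) = 61.6977; S(3,2) = 36.0478; S(3,3) = 21.0614
Terminal payoffs V(N, i) = max(S_T - K, 0):
  V(3,0) = 57.658884; V(3,1) = 13.757700; V(3,2) = 0.000000; V(3,3) = 0.000000
Backward induction: V(k, i) = exp(-r*dt) * [p * V(k+1, i) + (1-p) * V(k+1, i+1)]; then take max(V_cont, immediate exercise) for American.
  V(2,0) = exp(-r*dt) * [p*57.658884 + (1-p)*13.757700] = 32.704927; exercise = 32.776840; V(2,0) = max -> 32.776840
  V(2,1) = exp(-r*dt) * [p*13.757700 + (1-p)*0.000000] = 6.035689; exercise = 0.000000; V(2,1) = max -> 6.035689
  V(2,2) = exp(-r*dt) * [p*0.000000 + (1-p)*0.000000] = 0.000000; exercise = 0.000000; V(2,2) = max -> 0.000000
  V(1,0) = exp(-r*dt) * [p*32.776840 + (1-p)*6.035689] = 17.630157; exercise = 13.757700; V(1,0) = max -> 17.630157
  V(1,1) = exp(-r*dt) * [p*6.035689 + (1-p)*0.000000] = 2.647938; exercise = 0.000000; V(1,1) = max -> 2.647938
  V(0,0) = exp(-r*dt) * [p*17.630157 + (1-p)*2.647938] = 9.160633; exercise = 0.000000; V(0,0) = max -> 9.160633


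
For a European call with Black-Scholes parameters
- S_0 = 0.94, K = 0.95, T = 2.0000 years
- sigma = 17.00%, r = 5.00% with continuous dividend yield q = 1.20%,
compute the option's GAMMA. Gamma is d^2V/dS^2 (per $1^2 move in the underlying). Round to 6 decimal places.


Answer: Gamma = 1.595786

Derivation:
d1 = 0.3923107064; d2 = 0.1518944007
phi(d1) = 0.3693936585; exp(-qT) = 0.9762857098; exp(-rT) = 0.9048374180
Gamma = exp(-qT) * phi(d1) / (S * sigma * sqrt(T)) = 0.9762857098 * 0.3693936585 / (0.9400 * 0.1700 * 1.4142135624) = 1.595786


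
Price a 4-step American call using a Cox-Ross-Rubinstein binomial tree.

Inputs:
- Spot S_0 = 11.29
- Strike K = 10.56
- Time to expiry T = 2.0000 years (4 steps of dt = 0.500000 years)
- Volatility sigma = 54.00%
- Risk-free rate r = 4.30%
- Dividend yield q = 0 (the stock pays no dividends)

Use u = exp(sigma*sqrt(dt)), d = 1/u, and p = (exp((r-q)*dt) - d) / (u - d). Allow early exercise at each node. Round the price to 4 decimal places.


dt = T/N = 0.500000
u = exp(sigma*sqrt(dt)) = 1.464974; d = 1/u = 0.682606
p = (exp((r-q)*dt) - d) / (u - d) = 0.433462
Discount per step: exp(-r*dt) = 0.978729
Stock lattice S(k, i) with i counting down-moves:
  k=0: S(0,0) = 11.2900
  k=1: S(1,0) = 16.5396; S(1,1) = 7.7066
  k=2: S(2,0) = 24.2300; S(2,1) = 11.2900; S(2,2) = 5.2606
  k=3: S(3,0) = 35.4964; S(3,1) = 16.5396; S(3,2) = 7.7066; S(3,3) = 3.5909
  k=4: S(4,0) = 52.0013; S(4,1) = 24.2300; S(4,2) = 11.2900; S(4,3) = 5.2606; S(4,4) = 2.4512
Terminal payoffs V(N, i) = max(S_T - K, 0):
  V(4,0) = 41.441264; V(4,1) = 13.670028; V(4,2) = 0.730000; V(4,3) = 0.000000; V(4,4) = 0.000000
Backward induction: V(k, i) = exp(-r*dt) * [p * V(k+1, i) + (1-p) * V(k+1, i+1)]; then take max(V_cont, immediate exercise) for American.
  V(3,0) = exp(-r*dt) * [p*41.441264 + (1-p)*13.670028] = 25.160984; exercise = 24.936367; V(3,0) = max -> 25.160984
  V(3,1) = exp(-r*dt) * [p*13.670028 + (1-p)*0.730000] = 6.204176; exercise = 5.979559; V(3,1) = max -> 6.204176
  V(3,2) = exp(-r*dt) * [p*0.730000 + (1-p)*0.000000] = 0.309697; exercise = 0.000000; V(3,2) = max -> 0.309697
  V(3,3) = exp(-r*dt) * [p*0.000000 + (1-p)*0.000000] = 0.000000; exercise = 0.000000; V(3,3) = max -> 0.000000
  V(2,0) = exp(-r*dt) * [p*25.160984 + (1-p)*6.204176] = 14.114484; exercise = 13.670028; V(2,0) = max -> 14.114484
  V(2,1) = exp(-r*dt) * [p*6.204176 + (1-p)*0.309697] = 2.803795; exercise = 0.730000; V(2,1) = max -> 2.803795
  V(2,2) = exp(-r*dt) * [p*0.309697 + (1-p)*0.000000] = 0.131386; exercise = 0.000000; V(2,2) = max -> 0.131386
  V(1,0) = exp(-r*dt) * [p*14.114484 + (1-p)*2.803795] = 7.542626; exercise = 5.979559; V(1,0) = max -> 7.542626
  V(1,1) = exp(-r*dt) * [p*2.803795 + (1-p)*0.131386] = 1.262340; exercise = 0.000000; V(1,1) = max -> 1.262340
  V(0,0) = exp(-r*dt) * [p*7.542626 + (1-p)*1.262340] = 3.899850; exercise = 0.730000; V(0,0) = max -> 3.899850

Answer: Price = V(0,0) = 3.8999


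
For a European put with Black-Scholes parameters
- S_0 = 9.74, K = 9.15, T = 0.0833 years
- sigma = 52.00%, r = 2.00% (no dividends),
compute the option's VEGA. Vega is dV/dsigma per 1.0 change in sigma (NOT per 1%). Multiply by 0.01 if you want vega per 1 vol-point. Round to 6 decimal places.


d1 = 0.5024978236; d2 = 0.3524167789
phi(d1) = 0.3516248058; exp(-qT) = 1.0000000000; exp(-rT) = 0.9983353870
Vega = S * exp(-qT) * phi(d1) * sqrt(T) = 9.7400 * 1.0000000000 * 0.3516248058 * 0.2886173938 = 0.988464

Answer: Vega = 0.988464


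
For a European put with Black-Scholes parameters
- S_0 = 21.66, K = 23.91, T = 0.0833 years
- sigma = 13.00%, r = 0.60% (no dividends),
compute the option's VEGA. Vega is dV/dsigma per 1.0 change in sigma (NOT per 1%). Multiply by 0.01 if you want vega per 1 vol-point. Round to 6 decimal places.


Answer: Vega = 0.084484

Derivation:
d1 = -2.6019503008; d2 = -2.6394705620
phi(d1) = 0.0135142416; exp(-qT) = 1.0000000000; exp(-rT) = 0.9995003249
Vega = S * exp(-qT) * phi(d1) * sqrt(T) = 21.6600 * 1.0000000000 * 0.0135142416 * 0.2886173938 = 0.084484


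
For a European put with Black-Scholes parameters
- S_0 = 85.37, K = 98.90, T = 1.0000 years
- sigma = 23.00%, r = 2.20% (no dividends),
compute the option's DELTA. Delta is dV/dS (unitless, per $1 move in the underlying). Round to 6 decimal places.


d1 = -0.4289760331; d2 = -0.6589760331
phi(d1) = 0.3638735901; exp(-qT) = 1.0000000000; exp(-rT) = 0.9782402351
N(-d1) = 0.6660296668
Delta = -exp(-qT) * N(-d1) = -1.0000000000 * 0.6660296668 = -0.666030

Answer: Delta = -0.666030


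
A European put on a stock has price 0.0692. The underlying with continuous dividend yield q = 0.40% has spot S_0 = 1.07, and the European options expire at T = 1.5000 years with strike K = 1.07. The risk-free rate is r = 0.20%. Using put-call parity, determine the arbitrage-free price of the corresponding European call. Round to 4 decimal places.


Put-call parity: C - P = S_0 * exp(-qT) - K * exp(-rT).
S_0 * exp(-qT) = 1.0700 * 0.99401796 = 1.06359922
K * exp(-rT) = 1.0700 * 0.99700450 = 1.06679481
C = P + S*exp(-qT) - K*exp(-rT)
C = 0.0692 + 1.06359922 - 1.06679481 = 0.0660

Answer: Call price = 0.0660


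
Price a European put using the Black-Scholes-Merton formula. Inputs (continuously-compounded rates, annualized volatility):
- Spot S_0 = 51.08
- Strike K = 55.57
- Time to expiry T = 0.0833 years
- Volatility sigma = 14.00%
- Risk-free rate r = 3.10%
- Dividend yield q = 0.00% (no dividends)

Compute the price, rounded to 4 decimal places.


Answer: Price = 4.3639

Derivation:
d1 = (ln(S/K) + (r - q + 0.5*sigma^2) * T) / (sigma * sqrt(T)) = -2.00096385
d2 = d1 - sigma * sqrt(T) = -2.04137029
exp(-rT) = 0.99742103; exp(-qT) = 1.00000000
P = K * exp(-rT) * N(-d2) - S_0 * exp(-qT) * N(-d1)
N(-d1) = 0.97730186; N(-d2) = 0.97939298
P = 55.5700 * 0.99742103 * 0.97939298 - 51.0800 * 1.00000000 * 0.97730186 = 4.3639


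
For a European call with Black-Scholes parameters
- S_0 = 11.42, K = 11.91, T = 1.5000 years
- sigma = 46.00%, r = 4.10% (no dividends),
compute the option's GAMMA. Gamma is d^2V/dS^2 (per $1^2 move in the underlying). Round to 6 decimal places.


d1 = 0.3162820576; d2 = -0.2471005832
phi(d1) = 0.3794791201; exp(-qT) = 1.0000000000; exp(-rT) = 0.9403529457
Gamma = exp(-qT) * phi(d1) / (S * sigma * sqrt(T)) = 1.0000000000 * 0.3794791201 / (11.4200 * 0.4600 * 1.2247448714) = 0.058982

Answer: Gamma = 0.058982


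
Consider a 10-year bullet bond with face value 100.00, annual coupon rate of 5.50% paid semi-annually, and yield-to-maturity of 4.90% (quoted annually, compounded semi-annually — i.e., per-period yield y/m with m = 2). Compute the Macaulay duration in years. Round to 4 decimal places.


Coupon per period c = face * coupon_rate / m = 2.750000
Periods per year m = 2; per-period yield y/m = 0.024500
Number of cashflows N = 20
Cashflows (t years, CF_t, discount factor 1/(1+y/m)^(m*t), PV):
  t = 0.5000: CF_t = 2.750000, DF = 0.976086, PV = 2.684236
  t = 1.0000: CF_t = 2.750000, DF = 0.952744, PV = 2.620045
  t = 1.5000: CF_t = 2.750000, DF = 0.929960, PV = 2.557389
  t = 2.0000: CF_t = 2.750000, DF = 0.907721, PV = 2.496231
  t = 2.5000: CF_t = 2.750000, DF = 0.886013, PV = 2.436536
  t = 3.0000: CF_t = 2.750000, DF = 0.864825, PV = 2.378269
  t = 3.5000: CF_t = 2.750000, DF = 0.844143, PV = 2.321395
  t = 4.0000: CF_t = 2.750000, DF = 0.823957, PV = 2.265880
  t = 4.5000: CF_t = 2.750000, DF = 0.804252, PV = 2.211694
  t = 5.0000: CF_t = 2.750000, DF = 0.785019, PV = 2.158803
  t = 5.5000: CF_t = 2.750000, DF = 0.766246, PV = 2.107177
  t = 6.0000: CF_t = 2.750000, DF = 0.747922, PV = 2.056786
  t = 6.5000: CF_t = 2.750000, DF = 0.730036, PV = 2.007600
  t = 7.0000: CF_t = 2.750000, DF = 0.712578, PV = 1.959590
  t = 7.5000: CF_t = 2.750000, DF = 0.695538, PV = 1.912728
  t = 8.0000: CF_t = 2.750000, DF = 0.678904, PV = 1.866987
  t = 8.5000: CF_t = 2.750000, DF = 0.662669, PV = 1.822340
  t = 9.0000: CF_t = 2.750000, DF = 0.646822, PV = 1.778760
  t = 9.5000: CF_t = 2.750000, DF = 0.631354, PV = 1.736223
  t = 10.0000: CF_t = 102.750000, DF = 0.616255, PV = 63.320243
Price P = sum_t PV_t = 104.698913
Macaulay numerator sum_t t * PV_t:
  t * PV_t at t = 0.5000: 1.342118
  t * PV_t at t = 1.0000: 2.620045
  t * PV_t at t = 1.5000: 3.836084
  t * PV_t at t = 2.0000: 4.992463
  t * PV_t at t = 2.5000: 6.091341
  t * PV_t at t = 3.0000: 7.134806
  t * PV_t at t = 3.5000: 8.124881
  t * PV_t at t = 4.0000: 9.063522
  t * PV_t at t = 4.5000: 9.952623
  t * PV_t at t = 5.0000: 10.794016
  t * PV_t at t = 5.5000: 11.589476
  t * PV_t at t = 6.0000: 12.340717
  t * PV_t at t = 6.5000: 13.049400
  t * PV_t at t = 7.0000: 13.717130
  t * PV_t at t = 7.5000: 14.345461
  t * PV_t at t = 8.0000: 14.935896
  t * PV_t at t = 8.5000: 15.489887
  t * PV_t at t = 9.0000: 16.008840
  t * PV_t at t = 9.5000: 16.494115
  t * PV_t at t = 10.0000: 633.202434
Macaulay duration D = (sum_t t * PV_t) / P = 825.125254 / 104.698913 = 7.880934

Answer: Macaulay duration = 7.8809 years


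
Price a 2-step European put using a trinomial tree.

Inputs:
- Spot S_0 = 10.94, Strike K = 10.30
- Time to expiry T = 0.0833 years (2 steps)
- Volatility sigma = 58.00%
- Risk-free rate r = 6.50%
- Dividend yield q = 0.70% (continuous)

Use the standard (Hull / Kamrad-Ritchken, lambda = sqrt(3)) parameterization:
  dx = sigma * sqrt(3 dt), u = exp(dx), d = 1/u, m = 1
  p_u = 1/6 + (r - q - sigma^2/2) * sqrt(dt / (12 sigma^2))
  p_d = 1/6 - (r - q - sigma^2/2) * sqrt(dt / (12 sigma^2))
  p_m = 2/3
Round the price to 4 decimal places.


dt = T/N = 0.041650; dx = sigma*sqrt(3*dt) = 0.205020
u = exp(dx) = 1.227550; d = 1/u = 0.814631
p_u = 0.155473, p_m = 0.666667, p_d = 0.177860
Discount per step: exp(-r*dt) = 0.997296
Stock lattice S(k, j) with j the centered position index:
  k=0: S(0,+0) = 10.9400
  k=1: S(1,-1) = 8.9121; S(1,+0) = 10.9400; S(1,+1) = 13.4294
  k=2: S(2,-2) = 7.2600; S(2,-1) = 8.9121; S(2,+0) = 10.9400; S(2,+1) = 13.4294; S(2,+2) = 16.4852
Terminal payoffs V(N, j) = max(K - S_T, 0):
  V(2,-2) = 3.039956; V(2,-1) = 1.387936; V(2,+0) = 0.000000; V(2,+1) = 0.000000; V(2,+2) = 0.000000
Backward induction: V(k, j) = exp(-r*dt) * [p_u * V(k+1, j+1) + p_m * V(k+1, j) + p_d * V(k+1, j-1)]
  V(1,-1) = exp(-r*dt) * [p_u*0.000000 + p_m*1.387936 + p_d*3.039956] = 1.462015
  V(1,+0) = exp(-r*dt) * [p_u*0.000000 + p_m*0.000000 + p_d*1.387936] = 0.246191
  V(1,+1) = exp(-r*dt) * [p_u*0.000000 + p_m*0.000000 + p_d*0.000000] = 0.000000
  V(0,+0) = exp(-r*dt) * [p_u*0.000000 + p_m*0.246191 + p_d*1.462015] = 0.423015

Answer: Price = V(0,0) = 0.4230


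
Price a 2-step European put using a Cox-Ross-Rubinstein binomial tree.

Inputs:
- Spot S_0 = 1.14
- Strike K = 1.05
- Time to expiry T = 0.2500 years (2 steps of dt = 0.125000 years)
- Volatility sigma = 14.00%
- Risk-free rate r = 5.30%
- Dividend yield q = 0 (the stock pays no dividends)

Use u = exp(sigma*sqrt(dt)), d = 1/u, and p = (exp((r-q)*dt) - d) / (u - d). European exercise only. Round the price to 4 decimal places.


dt = T/N = 0.125000
u = exp(sigma*sqrt(dt)) = 1.050743; d = 1/u = 0.951708
p = (exp((r-q)*dt) - d) / (u - d) = 0.554746
Discount per step: exp(-r*dt) = 0.993397
Stock lattice S(k, i) with i counting down-moves:
  k=0: S(0,0) = 1.1400
  k=1: S(1,0) = 1.1978; S(1,1) = 1.0849
  k=2: S(2,0) = 1.2586; S(2,1) = 1.1400; S(2,2) = 1.0326
Terminal payoffs V(N, i) = max(K - S_T, 0):
  V(2,0) = 0.000000; V(2,1) = 0.000000; V(2,2) = 0.017448
Backward induction: V(k, i) = exp(-r*dt) * [p * V(k+1, i) + (1-p) * V(k+1, i+1)].
  V(1,0) = exp(-r*dt) * [p*0.000000 + (1-p)*0.000000] = 0.000000
  V(1,1) = exp(-r*dt) * [p*0.000000 + (1-p)*0.017448] = 0.007718
  V(0,0) = exp(-r*dt) * [p*0.000000 + (1-p)*0.007718] = 0.003414

Answer: Price = V(0,0) = 0.0034


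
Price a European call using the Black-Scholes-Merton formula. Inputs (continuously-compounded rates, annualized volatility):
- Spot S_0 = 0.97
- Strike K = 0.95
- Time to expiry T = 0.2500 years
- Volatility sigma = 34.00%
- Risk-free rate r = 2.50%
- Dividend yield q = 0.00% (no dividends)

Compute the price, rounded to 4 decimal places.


d1 = (ln(S/K) + (r - q + 0.5*sigma^2) * T) / (sigma * sqrt(T)) = 0.24431816
d2 = d1 - sigma * sqrt(T) = 0.07431816
exp(-rT) = 0.99376949; exp(-qT) = 1.00000000
C = S_0 * exp(-qT) * N(d1) - K * exp(-rT) * N(d2)
N(d1) = 0.59650779; N(d2) = 0.52962139
C = 0.9700 * 1.00000000 * 0.59650779 - 0.9500 * 0.99376949 * 0.52962139 = 0.0786

Answer: Price = 0.0786


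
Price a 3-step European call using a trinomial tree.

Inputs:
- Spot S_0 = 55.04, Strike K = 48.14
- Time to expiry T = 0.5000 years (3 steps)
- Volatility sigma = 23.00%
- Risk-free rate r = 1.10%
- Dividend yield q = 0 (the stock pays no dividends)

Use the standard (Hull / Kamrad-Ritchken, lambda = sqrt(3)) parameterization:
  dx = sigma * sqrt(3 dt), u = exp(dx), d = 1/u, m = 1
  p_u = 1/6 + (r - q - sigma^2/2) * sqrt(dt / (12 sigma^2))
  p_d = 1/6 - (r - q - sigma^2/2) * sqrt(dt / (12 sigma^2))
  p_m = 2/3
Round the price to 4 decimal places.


Answer: Price = V(0,0) = 8.0825

Derivation:
dt = T/N = 0.166667; dx = sigma*sqrt(3*dt) = 0.162635
u = exp(dx) = 1.176607; d = 1/u = 0.849902
p_u = 0.158750, p_m = 0.666667, p_d = 0.174583
Discount per step: exp(-r*dt) = 0.998168
Stock lattice S(k, j) with j the centered position index:
  k=0: S(0,+0) = 55.0400
  k=1: S(1,-1) = 46.7786; S(1,+0) = 55.0400; S(1,+1) = 64.7604
  k=2: S(2,-2) = 39.7572; S(2,-1) = 46.7786; S(2,+0) = 55.0400; S(2,+1) = 64.7604; S(2,+2) = 76.1976
  k=3: S(3,-3) = 33.7897; S(3,-2) = 39.7572; S(3,-1) = 46.7786; S(3,+0) = 55.0400; S(3,+1) = 64.7604; S(3,+2) = 76.1976; S(3,+3) = 89.6545
Terminal payoffs V(N, j) = max(S_T - K, 0):
  V(3,-3) = 0.000000; V(3,-2) = 0.000000; V(3,-1) = 0.000000; V(3,+0) = 6.900000; V(3,+1) = 16.620429; V(3,+2) = 28.057550; V(3,+3) = 41.514543
Backward induction: V(k, j) = exp(-r*dt) * [p_u * V(k+1, j+1) + p_m * V(k+1, j) + p_d * V(k+1, j-1)]
  V(2,-2) = exp(-r*dt) * [p_u*0.000000 + p_m*0.000000 + p_d*0.000000] = 0.000000
  V(2,-1) = exp(-r*dt) * [p_u*6.900000 + p_m*0.000000 + p_d*0.000000] = 1.093370
  V(2,+0) = exp(-r*dt) * [p_u*16.620429 + p_m*6.900000 + p_d*0.000000] = 7.225237
  V(2,+1) = exp(-r*dt) * [p_u*28.057550 + p_m*16.620429 + p_d*6.900000] = 16.708390
  V(2,+2) = exp(-r*dt) * [p_u*41.514543 + p_m*28.057550 + p_d*16.620429] = 28.145473
  V(1,-1) = exp(-r*dt) * [p_u*7.225237 + p_m*1.093370 + p_d*0.000000] = 1.872485
  V(1,+0) = exp(-r*dt) * [p_u*16.708390 + p_m*7.225237 + p_d*1.093370] = 7.646137
  V(1,+1) = exp(-r*dt) * [p_u*28.145473 + p_m*16.708390 + p_d*7.225237] = 16.837532
  V(0,+0) = exp(-r*dt) * [p_u*16.837532 + p_m*7.646137 + p_d*1.872485] = 8.082458


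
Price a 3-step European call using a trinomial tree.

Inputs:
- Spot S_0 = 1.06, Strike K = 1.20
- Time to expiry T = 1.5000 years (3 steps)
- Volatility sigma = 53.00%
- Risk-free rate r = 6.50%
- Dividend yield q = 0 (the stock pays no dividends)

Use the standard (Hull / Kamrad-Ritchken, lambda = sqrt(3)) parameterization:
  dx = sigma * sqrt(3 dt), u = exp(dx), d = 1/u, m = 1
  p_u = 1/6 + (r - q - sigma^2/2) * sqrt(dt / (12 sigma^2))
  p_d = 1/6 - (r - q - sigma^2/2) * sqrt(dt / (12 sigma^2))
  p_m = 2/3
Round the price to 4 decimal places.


dt = T/N = 0.500000; dx = sigma*sqrt(3*dt) = 0.649115
u = exp(dx) = 1.913846; d = 1/u = 0.522508
p_u = 0.137608, p_m = 0.666667, p_d = 0.195725
Discount per step: exp(-r*dt) = 0.968022
Stock lattice S(k, j) with j the centered position index:
  k=0: S(0,+0) = 1.0600
  k=1: S(1,-1) = 0.5539; S(1,+0) = 1.0600; S(1,+1) = 2.0287
  k=2: S(2,-2) = 0.2894; S(2,-1) = 0.5539; S(2,+0) = 1.0600; S(2,+1) = 2.0287; S(2,+2) = 3.8826
  k=3: S(3,-3) = 0.1512; S(3,-2) = 0.2894; S(3,-1) = 0.5539; S(3,+0) = 1.0600; S(3,+1) = 2.0287; S(3,+2) = 3.8826; S(3,+3) = 7.4306
Terminal payoffs V(N, j) = max(S_T - K, 0):
  V(3,-3) = 0.000000; V(3,-2) = 0.000000; V(3,-1) = 0.000000; V(3,+0) = 0.000000; V(3,+1) = 0.828677; V(3,+2) = 2.682575; V(3,+3) = 6.230649
Backward induction: V(k, j) = exp(-r*dt) * [p_u * V(k+1, j+1) + p_m * V(k+1, j) + p_d * V(k+1, j-1)]
  V(2,-2) = exp(-r*dt) * [p_u*0.000000 + p_m*0.000000 + p_d*0.000000] = 0.000000
  V(2,-1) = exp(-r*dt) * [p_u*0.000000 + p_m*0.000000 + p_d*0.000000] = 0.000000
  V(2,+0) = exp(-r*dt) * [p_u*0.828677 + p_m*0.000000 + p_d*0.000000] = 0.110386
  V(2,+1) = exp(-r*dt) * [p_u*2.682575 + p_m*0.828677 + p_d*0.000000] = 0.892124
  V(2,+2) = exp(-r*dt) * [p_u*6.230649 + p_m*2.682575 + p_d*0.828677] = 2.718171
  V(1,-1) = exp(-r*dt) * [p_u*0.110386 + p_m*0.000000 + p_d*0.000000] = 0.014704
  V(1,+0) = exp(-r*dt) * [p_u*0.892124 + p_m*0.110386 + p_d*0.000000] = 0.190075
  V(1,+1) = exp(-r*dt) * [p_u*2.718171 + p_m*0.892124 + p_d*0.110386] = 0.958726
  V(0,+0) = exp(-r*dt) * [p_u*0.958726 + p_m*0.190075 + p_d*0.014704] = 0.253160

Answer: Price = V(0,0) = 0.2532
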